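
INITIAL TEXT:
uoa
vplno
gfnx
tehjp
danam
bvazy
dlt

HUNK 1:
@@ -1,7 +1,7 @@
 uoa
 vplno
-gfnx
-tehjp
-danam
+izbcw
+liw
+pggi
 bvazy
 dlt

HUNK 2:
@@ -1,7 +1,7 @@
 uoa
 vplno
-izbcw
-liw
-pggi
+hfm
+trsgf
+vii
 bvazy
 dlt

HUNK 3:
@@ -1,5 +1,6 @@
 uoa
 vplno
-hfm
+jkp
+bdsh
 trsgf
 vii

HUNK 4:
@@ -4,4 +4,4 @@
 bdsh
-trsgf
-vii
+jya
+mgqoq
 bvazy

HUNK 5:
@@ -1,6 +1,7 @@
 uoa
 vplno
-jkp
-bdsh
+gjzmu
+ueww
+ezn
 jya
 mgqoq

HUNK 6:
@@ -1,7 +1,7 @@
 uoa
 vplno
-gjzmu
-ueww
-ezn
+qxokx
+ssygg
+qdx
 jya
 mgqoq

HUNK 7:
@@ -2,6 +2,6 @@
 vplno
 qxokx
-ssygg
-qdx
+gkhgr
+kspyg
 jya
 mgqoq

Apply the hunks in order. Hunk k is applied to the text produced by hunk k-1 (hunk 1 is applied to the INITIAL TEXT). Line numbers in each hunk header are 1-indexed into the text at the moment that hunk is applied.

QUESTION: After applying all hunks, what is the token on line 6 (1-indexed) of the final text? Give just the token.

Answer: jya

Derivation:
Hunk 1: at line 1 remove [gfnx,tehjp,danam] add [izbcw,liw,pggi] -> 7 lines: uoa vplno izbcw liw pggi bvazy dlt
Hunk 2: at line 1 remove [izbcw,liw,pggi] add [hfm,trsgf,vii] -> 7 lines: uoa vplno hfm trsgf vii bvazy dlt
Hunk 3: at line 1 remove [hfm] add [jkp,bdsh] -> 8 lines: uoa vplno jkp bdsh trsgf vii bvazy dlt
Hunk 4: at line 4 remove [trsgf,vii] add [jya,mgqoq] -> 8 lines: uoa vplno jkp bdsh jya mgqoq bvazy dlt
Hunk 5: at line 1 remove [jkp,bdsh] add [gjzmu,ueww,ezn] -> 9 lines: uoa vplno gjzmu ueww ezn jya mgqoq bvazy dlt
Hunk 6: at line 1 remove [gjzmu,ueww,ezn] add [qxokx,ssygg,qdx] -> 9 lines: uoa vplno qxokx ssygg qdx jya mgqoq bvazy dlt
Hunk 7: at line 2 remove [ssygg,qdx] add [gkhgr,kspyg] -> 9 lines: uoa vplno qxokx gkhgr kspyg jya mgqoq bvazy dlt
Final line 6: jya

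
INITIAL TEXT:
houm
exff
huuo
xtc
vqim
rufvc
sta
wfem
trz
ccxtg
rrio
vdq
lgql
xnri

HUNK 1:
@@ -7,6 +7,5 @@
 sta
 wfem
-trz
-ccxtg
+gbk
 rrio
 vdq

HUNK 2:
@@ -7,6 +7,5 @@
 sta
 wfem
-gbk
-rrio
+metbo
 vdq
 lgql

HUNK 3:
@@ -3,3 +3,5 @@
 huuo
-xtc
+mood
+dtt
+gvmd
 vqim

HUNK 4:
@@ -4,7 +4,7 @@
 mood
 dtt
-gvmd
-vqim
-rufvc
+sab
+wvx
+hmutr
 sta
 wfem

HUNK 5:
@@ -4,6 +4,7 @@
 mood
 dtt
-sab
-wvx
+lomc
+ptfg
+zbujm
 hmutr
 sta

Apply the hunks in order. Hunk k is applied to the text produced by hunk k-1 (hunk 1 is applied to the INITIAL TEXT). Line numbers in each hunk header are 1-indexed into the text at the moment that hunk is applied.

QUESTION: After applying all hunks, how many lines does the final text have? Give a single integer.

Hunk 1: at line 7 remove [trz,ccxtg] add [gbk] -> 13 lines: houm exff huuo xtc vqim rufvc sta wfem gbk rrio vdq lgql xnri
Hunk 2: at line 7 remove [gbk,rrio] add [metbo] -> 12 lines: houm exff huuo xtc vqim rufvc sta wfem metbo vdq lgql xnri
Hunk 3: at line 3 remove [xtc] add [mood,dtt,gvmd] -> 14 lines: houm exff huuo mood dtt gvmd vqim rufvc sta wfem metbo vdq lgql xnri
Hunk 4: at line 4 remove [gvmd,vqim,rufvc] add [sab,wvx,hmutr] -> 14 lines: houm exff huuo mood dtt sab wvx hmutr sta wfem metbo vdq lgql xnri
Hunk 5: at line 4 remove [sab,wvx] add [lomc,ptfg,zbujm] -> 15 lines: houm exff huuo mood dtt lomc ptfg zbujm hmutr sta wfem metbo vdq lgql xnri
Final line count: 15

Answer: 15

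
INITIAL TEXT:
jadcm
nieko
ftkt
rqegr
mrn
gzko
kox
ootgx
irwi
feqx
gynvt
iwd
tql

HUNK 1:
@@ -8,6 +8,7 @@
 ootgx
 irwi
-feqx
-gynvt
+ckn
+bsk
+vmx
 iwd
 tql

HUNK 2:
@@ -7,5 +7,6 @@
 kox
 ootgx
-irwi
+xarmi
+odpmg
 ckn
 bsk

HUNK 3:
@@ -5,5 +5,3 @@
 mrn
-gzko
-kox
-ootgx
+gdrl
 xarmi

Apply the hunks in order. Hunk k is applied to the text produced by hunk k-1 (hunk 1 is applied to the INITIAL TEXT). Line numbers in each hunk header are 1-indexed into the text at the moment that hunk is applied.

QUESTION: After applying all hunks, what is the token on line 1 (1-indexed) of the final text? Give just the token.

Answer: jadcm

Derivation:
Hunk 1: at line 8 remove [feqx,gynvt] add [ckn,bsk,vmx] -> 14 lines: jadcm nieko ftkt rqegr mrn gzko kox ootgx irwi ckn bsk vmx iwd tql
Hunk 2: at line 7 remove [irwi] add [xarmi,odpmg] -> 15 lines: jadcm nieko ftkt rqegr mrn gzko kox ootgx xarmi odpmg ckn bsk vmx iwd tql
Hunk 3: at line 5 remove [gzko,kox,ootgx] add [gdrl] -> 13 lines: jadcm nieko ftkt rqegr mrn gdrl xarmi odpmg ckn bsk vmx iwd tql
Final line 1: jadcm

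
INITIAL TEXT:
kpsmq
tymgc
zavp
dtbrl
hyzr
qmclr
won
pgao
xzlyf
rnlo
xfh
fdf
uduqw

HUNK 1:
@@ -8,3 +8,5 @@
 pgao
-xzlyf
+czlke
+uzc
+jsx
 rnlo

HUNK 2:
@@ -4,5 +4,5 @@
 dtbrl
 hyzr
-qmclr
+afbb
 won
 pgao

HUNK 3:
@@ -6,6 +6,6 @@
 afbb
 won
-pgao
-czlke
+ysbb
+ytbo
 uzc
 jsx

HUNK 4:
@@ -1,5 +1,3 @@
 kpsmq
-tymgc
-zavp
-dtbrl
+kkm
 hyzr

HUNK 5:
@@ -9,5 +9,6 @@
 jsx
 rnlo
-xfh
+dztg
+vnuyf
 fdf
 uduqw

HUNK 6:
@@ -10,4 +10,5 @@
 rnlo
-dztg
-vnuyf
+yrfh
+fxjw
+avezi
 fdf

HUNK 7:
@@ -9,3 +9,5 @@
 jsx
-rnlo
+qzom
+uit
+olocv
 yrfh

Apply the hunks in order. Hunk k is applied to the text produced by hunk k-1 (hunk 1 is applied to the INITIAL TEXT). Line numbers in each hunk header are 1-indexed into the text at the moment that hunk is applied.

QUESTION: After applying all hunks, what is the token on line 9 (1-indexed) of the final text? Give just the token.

Answer: jsx

Derivation:
Hunk 1: at line 8 remove [xzlyf] add [czlke,uzc,jsx] -> 15 lines: kpsmq tymgc zavp dtbrl hyzr qmclr won pgao czlke uzc jsx rnlo xfh fdf uduqw
Hunk 2: at line 4 remove [qmclr] add [afbb] -> 15 lines: kpsmq tymgc zavp dtbrl hyzr afbb won pgao czlke uzc jsx rnlo xfh fdf uduqw
Hunk 3: at line 6 remove [pgao,czlke] add [ysbb,ytbo] -> 15 lines: kpsmq tymgc zavp dtbrl hyzr afbb won ysbb ytbo uzc jsx rnlo xfh fdf uduqw
Hunk 4: at line 1 remove [tymgc,zavp,dtbrl] add [kkm] -> 13 lines: kpsmq kkm hyzr afbb won ysbb ytbo uzc jsx rnlo xfh fdf uduqw
Hunk 5: at line 9 remove [xfh] add [dztg,vnuyf] -> 14 lines: kpsmq kkm hyzr afbb won ysbb ytbo uzc jsx rnlo dztg vnuyf fdf uduqw
Hunk 6: at line 10 remove [dztg,vnuyf] add [yrfh,fxjw,avezi] -> 15 lines: kpsmq kkm hyzr afbb won ysbb ytbo uzc jsx rnlo yrfh fxjw avezi fdf uduqw
Hunk 7: at line 9 remove [rnlo] add [qzom,uit,olocv] -> 17 lines: kpsmq kkm hyzr afbb won ysbb ytbo uzc jsx qzom uit olocv yrfh fxjw avezi fdf uduqw
Final line 9: jsx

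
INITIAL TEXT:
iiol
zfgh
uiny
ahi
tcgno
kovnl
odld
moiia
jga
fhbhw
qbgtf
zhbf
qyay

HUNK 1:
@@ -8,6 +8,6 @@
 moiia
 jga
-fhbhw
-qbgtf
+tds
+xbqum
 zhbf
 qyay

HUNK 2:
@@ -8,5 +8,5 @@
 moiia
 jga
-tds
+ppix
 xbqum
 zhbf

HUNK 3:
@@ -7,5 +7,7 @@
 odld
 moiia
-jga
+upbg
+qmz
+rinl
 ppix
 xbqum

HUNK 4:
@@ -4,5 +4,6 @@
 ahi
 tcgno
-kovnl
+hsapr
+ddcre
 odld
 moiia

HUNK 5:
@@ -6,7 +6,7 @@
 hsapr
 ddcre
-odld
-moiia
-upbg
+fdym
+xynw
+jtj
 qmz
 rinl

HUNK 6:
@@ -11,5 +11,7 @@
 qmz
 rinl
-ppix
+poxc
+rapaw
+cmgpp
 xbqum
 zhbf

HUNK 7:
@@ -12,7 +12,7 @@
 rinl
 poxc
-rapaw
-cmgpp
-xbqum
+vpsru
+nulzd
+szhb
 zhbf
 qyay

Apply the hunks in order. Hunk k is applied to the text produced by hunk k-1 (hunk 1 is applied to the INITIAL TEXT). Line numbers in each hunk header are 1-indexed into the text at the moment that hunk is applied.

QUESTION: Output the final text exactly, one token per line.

Hunk 1: at line 8 remove [fhbhw,qbgtf] add [tds,xbqum] -> 13 lines: iiol zfgh uiny ahi tcgno kovnl odld moiia jga tds xbqum zhbf qyay
Hunk 2: at line 8 remove [tds] add [ppix] -> 13 lines: iiol zfgh uiny ahi tcgno kovnl odld moiia jga ppix xbqum zhbf qyay
Hunk 3: at line 7 remove [jga] add [upbg,qmz,rinl] -> 15 lines: iiol zfgh uiny ahi tcgno kovnl odld moiia upbg qmz rinl ppix xbqum zhbf qyay
Hunk 4: at line 4 remove [kovnl] add [hsapr,ddcre] -> 16 lines: iiol zfgh uiny ahi tcgno hsapr ddcre odld moiia upbg qmz rinl ppix xbqum zhbf qyay
Hunk 5: at line 6 remove [odld,moiia,upbg] add [fdym,xynw,jtj] -> 16 lines: iiol zfgh uiny ahi tcgno hsapr ddcre fdym xynw jtj qmz rinl ppix xbqum zhbf qyay
Hunk 6: at line 11 remove [ppix] add [poxc,rapaw,cmgpp] -> 18 lines: iiol zfgh uiny ahi tcgno hsapr ddcre fdym xynw jtj qmz rinl poxc rapaw cmgpp xbqum zhbf qyay
Hunk 7: at line 12 remove [rapaw,cmgpp,xbqum] add [vpsru,nulzd,szhb] -> 18 lines: iiol zfgh uiny ahi tcgno hsapr ddcre fdym xynw jtj qmz rinl poxc vpsru nulzd szhb zhbf qyay

Answer: iiol
zfgh
uiny
ahi
tcgno
hsapr
ddcre
fdym
xynw
jtj
qmz
rinl
poxc
vpsru
nulzd
szhb
zhbf
qyay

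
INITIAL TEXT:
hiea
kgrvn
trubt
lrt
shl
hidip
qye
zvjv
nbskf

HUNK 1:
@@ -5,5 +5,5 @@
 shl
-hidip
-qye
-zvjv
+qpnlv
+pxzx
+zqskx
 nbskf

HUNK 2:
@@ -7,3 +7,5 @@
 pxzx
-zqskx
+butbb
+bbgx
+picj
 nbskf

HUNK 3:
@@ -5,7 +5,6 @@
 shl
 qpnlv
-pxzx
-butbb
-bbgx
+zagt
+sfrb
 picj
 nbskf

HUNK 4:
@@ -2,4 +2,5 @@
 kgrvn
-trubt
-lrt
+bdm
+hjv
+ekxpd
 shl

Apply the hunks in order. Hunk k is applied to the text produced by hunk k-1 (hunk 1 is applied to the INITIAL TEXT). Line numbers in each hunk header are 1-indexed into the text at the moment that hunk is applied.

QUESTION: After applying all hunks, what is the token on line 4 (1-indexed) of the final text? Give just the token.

Answer: hjv

Derivation:
Hunk 1: at line 5 remove [hidip,qye,zvjv] add [qpnlv,pxzx,zqskx] -> 9 lines: hiea kgrvn trubt lrt shl qpnlv pxzx zqskx nbskf
Hunk 2: at line 7 remove [zqskx] add [butbb,bbgx,picj] -> 11 lines: hiea kgrvn trubt lrt shl qpnlv pxzx butbb bbgx picj nbskf
Hunk 3: at line 5 remove [pxzx,butbb,bbgx] add [zagt,sfrb] -> 10 lines: hiea kgrvn trubt lrt shl qpnlv zagt sfrb picj nbskf
Hunk 4: at line 2 remove [trubt,lrt] add [bdm,hjv,ekxpd] -> 11 lines: hiea kgrvn bdm hjv ekxpd shl qpnlv zagt sfrb picj nbskf
Final line 4: hjv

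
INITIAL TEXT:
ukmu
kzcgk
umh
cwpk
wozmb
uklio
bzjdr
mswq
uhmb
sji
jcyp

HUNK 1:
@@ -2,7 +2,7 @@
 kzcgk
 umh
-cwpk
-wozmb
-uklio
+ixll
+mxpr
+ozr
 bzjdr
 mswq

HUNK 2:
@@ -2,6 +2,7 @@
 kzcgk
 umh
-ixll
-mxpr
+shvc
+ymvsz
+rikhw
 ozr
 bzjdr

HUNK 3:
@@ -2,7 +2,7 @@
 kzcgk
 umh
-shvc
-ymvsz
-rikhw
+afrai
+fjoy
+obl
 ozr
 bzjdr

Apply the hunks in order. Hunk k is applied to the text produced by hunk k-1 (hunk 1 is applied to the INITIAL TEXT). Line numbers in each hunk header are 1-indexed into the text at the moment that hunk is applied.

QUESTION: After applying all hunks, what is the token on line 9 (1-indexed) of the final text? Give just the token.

Hunk 1: at line 2 remove [cwpk,wozmb,uklio] add [ixll,mxpr,ozr] -> 11 lines: ukmu kzcgk umh ixll mxpr ozr bzjdr mswq uhmb sji jcyp
Hunk 2: at line 2 remove [ixll,mxpr] add [shvc,ymvsz,rikhw] -> 12 lines: ukmu kzcgk umh shvc ymvsz rikhw ozr bzjdr mswq uhmb sji jcyp
Hunk 3: at line 2 remove [shvc,ymvsz,rikhw] add [afrai,fjoy,obl] -> 12 lines: ukmu kzcgk umh afrai fjoy obl ozr bzjdr mswq uhmb sji jcyp
Final line 9: mswq

Answer: mswq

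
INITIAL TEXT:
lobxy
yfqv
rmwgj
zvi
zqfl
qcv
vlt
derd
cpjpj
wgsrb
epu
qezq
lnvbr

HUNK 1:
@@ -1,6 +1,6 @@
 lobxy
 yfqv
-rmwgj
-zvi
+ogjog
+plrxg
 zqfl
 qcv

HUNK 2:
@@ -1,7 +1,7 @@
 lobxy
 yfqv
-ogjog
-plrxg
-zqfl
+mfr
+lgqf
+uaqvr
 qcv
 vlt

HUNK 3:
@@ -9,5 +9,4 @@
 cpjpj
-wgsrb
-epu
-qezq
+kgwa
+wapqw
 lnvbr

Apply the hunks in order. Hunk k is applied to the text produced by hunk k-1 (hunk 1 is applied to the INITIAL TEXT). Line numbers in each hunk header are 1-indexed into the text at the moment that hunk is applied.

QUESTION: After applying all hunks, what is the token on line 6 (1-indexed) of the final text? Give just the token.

Answer: qcv

Derivation:
Hunk 1: at line 1 remove [rmwgj,zvi] add [ogjog,plrxg] -> 13 lines: lobxy yfqv ogjog plrxg zqfl qcv vlt derd cpjpj wgsrb epu qezq lnvbr
Hunk 2: at line 1 remove [ogjog,plrxg,zqfl] add [mfr,lgqf,uaqvr] -> 13 lines: lobxy yfqv mfr lgqf uaqvr qcv vlt derd cpjpj wgsrb epu qezq lnvbr
Hunk 3: at line 9 remove [wgsrb,epu,qezq] add [kgwa,wapqw] -> 12 lines: lobxy yfqv mfr lgqf uaqvr qcv vlt derd cpjpj kgwa wapqw lnvbr
Final line 6: qcv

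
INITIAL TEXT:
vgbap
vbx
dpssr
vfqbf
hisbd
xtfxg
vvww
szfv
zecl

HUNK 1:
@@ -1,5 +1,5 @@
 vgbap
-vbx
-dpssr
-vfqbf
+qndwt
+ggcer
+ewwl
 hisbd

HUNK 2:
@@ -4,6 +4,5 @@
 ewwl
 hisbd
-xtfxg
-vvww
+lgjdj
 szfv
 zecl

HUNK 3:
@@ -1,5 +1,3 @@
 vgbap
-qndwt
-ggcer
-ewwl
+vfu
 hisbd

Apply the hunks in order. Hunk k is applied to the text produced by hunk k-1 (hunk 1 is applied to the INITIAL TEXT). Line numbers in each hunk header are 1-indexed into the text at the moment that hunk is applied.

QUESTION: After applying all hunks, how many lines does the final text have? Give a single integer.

Hunk 1: at line 1 remove [vbx,dpssr,vfqbf] add [qndwt,ggcer,ewwl] -> 9 lines: vgbap qndwt ggcer ewwl hisbd xtfxg vvww szfv zecl
Hunk 2: at line 4 remove [xtfxg,vvww] add [lgjdj] -> 8 lines: vgbap qndwt ggcer ewwl hisbd lgjdj szfv zecl
Hunk 3: at line 1 remove [qndwt,ggcer,ewwl] add [vfu] -> 6 lines: vgbap vfu hisbd lgjdj szfv zecl
Final line count: 6

Answer: 6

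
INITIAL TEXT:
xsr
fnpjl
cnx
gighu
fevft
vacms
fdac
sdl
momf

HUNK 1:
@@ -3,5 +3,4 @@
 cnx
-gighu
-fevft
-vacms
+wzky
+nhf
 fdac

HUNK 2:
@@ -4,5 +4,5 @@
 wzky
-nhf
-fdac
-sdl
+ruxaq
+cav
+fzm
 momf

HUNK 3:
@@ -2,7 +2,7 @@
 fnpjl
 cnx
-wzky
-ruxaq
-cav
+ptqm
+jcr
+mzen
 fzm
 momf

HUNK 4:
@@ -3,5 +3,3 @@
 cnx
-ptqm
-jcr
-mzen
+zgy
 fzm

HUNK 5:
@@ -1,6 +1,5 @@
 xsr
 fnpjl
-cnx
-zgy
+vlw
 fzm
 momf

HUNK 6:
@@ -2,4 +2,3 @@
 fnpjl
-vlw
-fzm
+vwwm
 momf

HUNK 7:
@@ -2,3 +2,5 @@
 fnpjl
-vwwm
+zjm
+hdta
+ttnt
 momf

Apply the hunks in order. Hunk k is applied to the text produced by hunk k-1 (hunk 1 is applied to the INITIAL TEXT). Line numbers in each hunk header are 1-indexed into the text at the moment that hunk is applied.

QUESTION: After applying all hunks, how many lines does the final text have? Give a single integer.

Answer: 6

Derivation:
Hunk 1: at line 3 remove [gighu,fevft,vacms] add [wzky,nhf] -> 8 lines: xsr fnpjl cnx wzky nhf fdac sdl momf
Hunk 2: at line 4 remove [nhf,fdac,sdl] add [ruxaq,cav,fzm] -> 8 lines: xsr fnpjl cnx wzky ruxaq cav fzm momf
Hunk 3: at line 2 remove [wzky,ruxaq,cav] add [ptqm,jcr,mzen] -> 8 lines: xsr fnpjl cnx ptqm jcr mzen fzm momf
Hunk 4: at line 3 remove [ptqm,jcr,mzen] add [zgy] -> 6 lines: xsr fnpjl cnx zgy fzm momf
Hunk 5: at line 1 remove [cnx,zgy] add [vlw] -> 5 lines: xsr fnpjl vlw fzm momf
Hunk 6: at line 2 remove [vlw,fzm] add [vwwm] -> 4 lines: xsr fnpjl vwwm momf
Hunk 7: at line 2 remove [vwwm] add [zjm,hdta,ttnt] -> 6 lines: xsr fnpjl zjm hdta ttnt momf
Final line count: 6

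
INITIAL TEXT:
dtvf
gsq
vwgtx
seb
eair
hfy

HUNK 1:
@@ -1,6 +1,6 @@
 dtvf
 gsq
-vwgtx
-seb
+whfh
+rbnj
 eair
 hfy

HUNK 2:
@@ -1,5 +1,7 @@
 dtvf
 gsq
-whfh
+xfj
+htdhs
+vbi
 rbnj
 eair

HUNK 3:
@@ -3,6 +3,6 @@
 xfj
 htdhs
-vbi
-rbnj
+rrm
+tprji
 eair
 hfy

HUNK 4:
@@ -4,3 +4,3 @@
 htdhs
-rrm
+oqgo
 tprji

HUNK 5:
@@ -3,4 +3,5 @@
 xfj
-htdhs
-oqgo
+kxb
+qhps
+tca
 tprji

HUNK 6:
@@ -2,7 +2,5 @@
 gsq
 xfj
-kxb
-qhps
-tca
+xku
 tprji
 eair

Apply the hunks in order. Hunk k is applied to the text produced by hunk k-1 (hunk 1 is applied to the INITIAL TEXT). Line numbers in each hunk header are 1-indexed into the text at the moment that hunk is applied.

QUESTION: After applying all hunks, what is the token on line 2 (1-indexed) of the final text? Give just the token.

Hunk 1: at line 1 remove [vwgtx,seb] add [whfh,rbnj] -> 6 lines: dtvf gsq whfh rbnj eair hfy
Hunk 2: at line 1 remove [whfh] add [xfj,htdhs,vbi] -> 8 lines: dtvf gsq xfj htdhs vbi rbnj eair hfy
Hunk 3: at line 3 remove [vbi,rbnj] add [rrm,tprji] -> 8 lines: dtvf gsq xfj htdhs rrm tprji eair hfy
Hunk 4: at line 4 remove [rrm] add [oqgo] -> 8 lines: dtvf gsq xfj htdhs oqgo tprji eair hfy
Hunk 5: at line 3 remove [htdhs,oqgo] add [kxb,qhps,tca] -> 9 lines: dtvf gsq xfj kxb qhps tca tprji eair hfy
Hunk 6: at line 2 remove [kxb,qhps,tca] add [xku] -> 7 lines: dtvf gsq xfj xku tprji eair hfy
Final line 2: gsq

Answer: gsq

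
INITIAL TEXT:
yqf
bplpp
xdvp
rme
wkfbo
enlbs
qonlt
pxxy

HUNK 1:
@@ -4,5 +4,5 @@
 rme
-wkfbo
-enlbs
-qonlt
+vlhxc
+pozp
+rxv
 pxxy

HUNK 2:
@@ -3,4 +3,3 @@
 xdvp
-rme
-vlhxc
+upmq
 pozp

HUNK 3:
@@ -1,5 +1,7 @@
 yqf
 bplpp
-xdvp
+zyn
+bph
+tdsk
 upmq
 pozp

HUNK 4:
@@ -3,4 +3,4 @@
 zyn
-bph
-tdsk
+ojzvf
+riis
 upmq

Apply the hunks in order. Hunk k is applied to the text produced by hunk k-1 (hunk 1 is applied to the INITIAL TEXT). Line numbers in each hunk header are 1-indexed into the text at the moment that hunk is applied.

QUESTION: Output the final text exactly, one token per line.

Hunk 1: at line 4 remove [wkfbo,enlbs,qonlt] add [vlhxc,pozp,rxv] -> 8 lines: yqf bplpp xdvp rme vlhxc pozp rxv pxxy
Hunk 2: at line 3 remove [rme,vlhxc] add [upmq] -> 7 lines: yqf bplpp xdvp upmq pozp rxv pxxy
Hunk 3: at line 1 remove [xdvp] add [zyn,bph,tdsk] -> 9 lines: yqf bplpp zyn bph tdsk upmq pozp rxv pxxy
Hunk 4: at line 3 remove [bph,tdsk] add [ojzvf,riis] -> 9 lines: yqf bplpp zyn ojzvf riis upmq pozp rxv pxxy

Answer: yqf
bplpp
zyn
ojzvf
riis
upmq
pozp
rxv
pxxy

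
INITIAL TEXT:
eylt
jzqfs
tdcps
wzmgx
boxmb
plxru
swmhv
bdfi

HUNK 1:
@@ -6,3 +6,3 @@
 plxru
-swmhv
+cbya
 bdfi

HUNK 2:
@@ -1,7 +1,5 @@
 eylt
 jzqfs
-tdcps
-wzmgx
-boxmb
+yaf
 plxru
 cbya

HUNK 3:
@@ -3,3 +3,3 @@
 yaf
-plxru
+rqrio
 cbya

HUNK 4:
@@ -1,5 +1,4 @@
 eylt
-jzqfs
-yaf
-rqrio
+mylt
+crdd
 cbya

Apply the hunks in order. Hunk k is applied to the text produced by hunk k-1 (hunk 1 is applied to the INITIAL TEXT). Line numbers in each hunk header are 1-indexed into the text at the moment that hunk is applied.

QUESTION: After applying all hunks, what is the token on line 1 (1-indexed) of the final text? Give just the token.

Hunk 1: at line 6 remove [swmhv] add [cbya] -> 8 lines: eylt jzqfs tdcps wzmgx boxmb plxru cbya bdfi
Hunk 2: at line 1 remove [tdcps,wzmgx,boxmb] add [yaf] -> 6 lines: eylt jzqfs yaf plxru cbya bdfi
Hunk 3: at line 3 remove [plxru] add [rqrio] -> 6 lines: eylt jzqfs yaf rqrio cbya bdfi
Hunk 4: at line 1 remove [jzqfs,yaf,rqrio] add [mylt,crdd] -> 5 lines: eylt mylt crdd cbya bdfi
Final line 1: eylt

Answer: eylt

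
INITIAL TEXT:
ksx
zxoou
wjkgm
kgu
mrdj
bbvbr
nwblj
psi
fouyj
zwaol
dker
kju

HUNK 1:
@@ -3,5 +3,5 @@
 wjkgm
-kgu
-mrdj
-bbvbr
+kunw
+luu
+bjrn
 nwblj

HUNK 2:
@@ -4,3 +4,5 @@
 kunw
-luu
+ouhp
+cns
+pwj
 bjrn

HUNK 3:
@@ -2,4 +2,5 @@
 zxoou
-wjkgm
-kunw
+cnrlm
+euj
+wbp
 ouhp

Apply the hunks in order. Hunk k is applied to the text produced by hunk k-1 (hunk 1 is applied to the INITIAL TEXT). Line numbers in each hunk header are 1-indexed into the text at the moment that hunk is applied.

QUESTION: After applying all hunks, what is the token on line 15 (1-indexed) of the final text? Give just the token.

Hunk 1: at line 3 remove [kgu,mrdj,bbvbr] add [kunw,luu,bjrn] -> 12 lines: ksx zxoou wjkgm kunw luu bjrn nwblj psi fouyj zwaol dker kju
Hunk 2: at line 4 remove [luu] add [ouhp,cns,pwj] -> 14 lines: ksx zxoou wjkgm kunw ouhp cns pwj bjrn nwblj psi fouyj zwaol dker kju
Hunk 3: at line 2 remove [wjkgm,kunw] add [cnrlm,euj,wbp] -> 15 lines: ksx zxoou cnrlm euj wbp ouhp cns pwj bjrn nwblj psi fouyj zwaol dker kju
Final line 15: kju

Answer: kju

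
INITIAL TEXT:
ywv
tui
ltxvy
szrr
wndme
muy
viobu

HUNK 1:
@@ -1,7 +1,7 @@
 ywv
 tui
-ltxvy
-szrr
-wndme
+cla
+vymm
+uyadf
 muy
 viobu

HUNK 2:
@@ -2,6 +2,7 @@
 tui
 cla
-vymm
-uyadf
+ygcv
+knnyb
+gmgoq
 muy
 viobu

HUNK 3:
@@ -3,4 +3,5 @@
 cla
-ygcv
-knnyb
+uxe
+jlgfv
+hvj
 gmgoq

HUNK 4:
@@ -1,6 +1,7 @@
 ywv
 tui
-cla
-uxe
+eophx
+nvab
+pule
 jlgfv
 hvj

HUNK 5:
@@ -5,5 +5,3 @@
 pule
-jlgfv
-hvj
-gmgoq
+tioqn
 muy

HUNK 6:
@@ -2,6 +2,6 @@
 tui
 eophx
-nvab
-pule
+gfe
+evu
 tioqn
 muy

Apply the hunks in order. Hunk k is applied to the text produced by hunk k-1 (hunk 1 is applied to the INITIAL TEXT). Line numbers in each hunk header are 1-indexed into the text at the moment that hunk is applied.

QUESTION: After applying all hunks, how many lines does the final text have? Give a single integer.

Answer: 8

Derivation:
Hunk 1: at line 1 remove [ltxvy,szrr,wndme] add [cla,vymm,uyadf] -> 7 lines: ywv tui cla vymm uyadf muy viobu
Hunk 2: at line 2 remove [vymm,uyadf] add [ygcv,knnyb,gmgoq] -> 8 lines: ywv tui cla ygcv knnyb gmgoq muy viobu
Hunk 3: at line 3 remove [ygcv,knnyb] add [uxe,jlgfv,hvj] -> 9 lines: ywv tui cla uxe jlgfv hvj gmgoq muy viobu
Hunk 4: at line 1 remove [cla,uxe] add [eophx,nvab,pule] -> 10 lines: ywv tui eophx nvab pule jlgfv hvj gmgoq muy viobu
Hunk 5: at line 5 remove [jlgfv,hvj,gmgoq] add [tioqn] -> 8 lines: ywv tui eophx nvab pule tioqn muy viobu
Hunk 6: at line 2 remove [nvab,pule] add [gfe,evu] -> 8 lines: ywv tui eophx gfe evu tioqn muy viobu
Final line count: 8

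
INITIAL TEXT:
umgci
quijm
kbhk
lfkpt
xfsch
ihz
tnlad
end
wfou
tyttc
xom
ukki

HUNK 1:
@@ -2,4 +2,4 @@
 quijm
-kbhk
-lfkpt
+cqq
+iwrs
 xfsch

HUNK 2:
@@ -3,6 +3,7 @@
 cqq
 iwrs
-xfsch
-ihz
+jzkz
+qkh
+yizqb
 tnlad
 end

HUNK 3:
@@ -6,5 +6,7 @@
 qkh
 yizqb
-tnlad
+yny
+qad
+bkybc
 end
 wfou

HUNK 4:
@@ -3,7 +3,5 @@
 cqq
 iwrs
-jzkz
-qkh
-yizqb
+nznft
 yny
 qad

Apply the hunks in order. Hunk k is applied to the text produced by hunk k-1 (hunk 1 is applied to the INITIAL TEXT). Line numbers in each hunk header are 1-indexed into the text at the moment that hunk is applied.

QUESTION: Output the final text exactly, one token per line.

Hunk 1: at line 2 remove [kbhk,lfkpt] add [cqq,iwrs] -> 12 lines: umgci quijm cqq iwrs xfsch ihz tnlad end wfou tyttc xom ukki
Hunk 2: at line 3 remove [xfsch,ihz] add [jzkz,qkh,yizqb] -> 13 lines: umgci quijm cqq iwrs jzkz qkh yizqb tnlad end wfou tyttc xom ukki
Hunk 3: at line 6 remove [tnlad] add [yny,qad,bkybc] -> 15 lines: umgci quijm cqq iwrs jzkz qkh yizqb yny qad bkybc end wfou tyttc xom ukki
Hunk 4: at line 3 remove [jzkz,qkh,yizqb] add [nznft] -> 13 lines: umgci quijm cqq iwrs nznft yny qad bkybc end wfou tyttc xom ukki

Answer: umgci
quijm
cqq
iwrs
nznft
yny
qad
bkybc
end
wfou
tyttc
xom
ukki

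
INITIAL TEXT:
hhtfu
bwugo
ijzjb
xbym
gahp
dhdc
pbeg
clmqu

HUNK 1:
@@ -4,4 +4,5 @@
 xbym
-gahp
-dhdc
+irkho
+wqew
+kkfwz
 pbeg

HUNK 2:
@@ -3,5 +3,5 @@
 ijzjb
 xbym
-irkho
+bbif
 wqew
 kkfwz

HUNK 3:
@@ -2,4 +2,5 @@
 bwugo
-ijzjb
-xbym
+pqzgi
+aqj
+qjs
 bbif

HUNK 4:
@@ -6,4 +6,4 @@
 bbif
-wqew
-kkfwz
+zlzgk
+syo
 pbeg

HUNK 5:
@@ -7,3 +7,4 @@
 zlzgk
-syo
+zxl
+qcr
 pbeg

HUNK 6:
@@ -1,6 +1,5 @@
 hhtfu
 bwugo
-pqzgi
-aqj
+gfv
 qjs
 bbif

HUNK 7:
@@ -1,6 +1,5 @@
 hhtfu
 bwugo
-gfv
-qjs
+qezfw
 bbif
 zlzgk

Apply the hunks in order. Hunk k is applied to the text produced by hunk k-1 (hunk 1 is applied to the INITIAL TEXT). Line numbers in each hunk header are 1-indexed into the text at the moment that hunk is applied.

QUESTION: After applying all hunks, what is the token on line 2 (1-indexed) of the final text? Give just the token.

Hunk 1: at line 4 remove [gahp,dhdc] add [irkho,wqew,kkfwz] -> 9 lines: hhtfu bwugo ijzjb xbym irkho wqew kkfwz pbeg clmqu
Hunk 2: at line 3 remove [irkho] add [bbif] -> 9 lines: hhtfu bwugo ijzjb xbym bbif wqew kkfwz pbeg clmqu
Hunk 3: at line 2 remove [ijzjb,xbym] add [pqzgi,aqj,qjs] -> 10 lines: hhtfu bwugo pqzgi aqj qjs bbif wqew kkfwz pbeg clmqu
Hunk 4: at line 6 remove [wqew,kkfwz] add [zlzgk,syo] -> 10 lines: hhtfu bwugo pqzgi aqj qjs bbif zlzgk syo pbeg clmqu
Hunk 5: at line 7 remove [syo] add [zxl,qcr] -> 11 lines: hhtfu bwugo pqzgi aqj qjs bbif zlzgk zxl qcr pbeg clmqu
Hunk 6: at line 1 remove [pqzgi,aqj] add [gfv] -> 10 lines: hhtfu bwugo gfv qjs bbif zlzgk zxl qcr pbeg clmqu
Hunk 7: at line 1 remove [gfv,qjs] add [qezfw] -> 9 lines: hhtfu bwugo qezfw bbif zlzgk zxl qcr pbeg clmqu
Final line 2: bwugo

Answer: bwugo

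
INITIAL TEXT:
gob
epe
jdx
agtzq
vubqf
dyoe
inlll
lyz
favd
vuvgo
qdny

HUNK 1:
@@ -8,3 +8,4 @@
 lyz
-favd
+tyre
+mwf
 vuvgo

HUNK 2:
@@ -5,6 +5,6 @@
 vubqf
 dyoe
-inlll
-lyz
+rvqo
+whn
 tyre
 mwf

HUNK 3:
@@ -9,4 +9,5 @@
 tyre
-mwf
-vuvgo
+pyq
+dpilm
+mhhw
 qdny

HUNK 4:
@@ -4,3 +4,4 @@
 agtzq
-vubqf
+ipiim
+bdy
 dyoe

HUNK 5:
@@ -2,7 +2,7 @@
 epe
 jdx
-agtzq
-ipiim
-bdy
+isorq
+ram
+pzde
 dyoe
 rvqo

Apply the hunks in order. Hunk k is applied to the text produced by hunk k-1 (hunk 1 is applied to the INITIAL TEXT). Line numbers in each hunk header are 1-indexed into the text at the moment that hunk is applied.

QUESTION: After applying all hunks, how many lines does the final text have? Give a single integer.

Answer: 14

Derivation:
Hunk 1: at line 8 remove [favd] add [tyre,mwf] -> 12 lines: gob epe jdx agtzq vubqf dyoe inlll lyz tyre mwf vuvgo qdny
Hunk 2: at line 5 remove [inlll,lyz] add [rvqo,whn] -> 12 lines: gob epe jdx agtzq vubqf dyoe rvqo whn tyre mwf vuvgo qdny
Hunk 3: at line 9 remove [mwf,vuvgo] add [pyq,dpilm,mhhw] -> 13 lines: gob epe jdx agtzq vubqf dyoe rvqo whn tyre pyq dpilm mhhw qdny
Hunk 4: at line 4 remove [vubqf] add [ipiim,bdy] -> 14 lines: gob epe jdx agtzq ipiim bdy dyoe rvqo whn tyre pyq dpilm mhhw qdny
Hunk 5: at line 2 remove [agtzq,ipiim,bdy] add [isorq,ram,pzde] -> 14 lines: gob epe jdx isorq ram pzde dyoe rvqo whn tyre pyq dpilm mhhw qdny
Final line count: 14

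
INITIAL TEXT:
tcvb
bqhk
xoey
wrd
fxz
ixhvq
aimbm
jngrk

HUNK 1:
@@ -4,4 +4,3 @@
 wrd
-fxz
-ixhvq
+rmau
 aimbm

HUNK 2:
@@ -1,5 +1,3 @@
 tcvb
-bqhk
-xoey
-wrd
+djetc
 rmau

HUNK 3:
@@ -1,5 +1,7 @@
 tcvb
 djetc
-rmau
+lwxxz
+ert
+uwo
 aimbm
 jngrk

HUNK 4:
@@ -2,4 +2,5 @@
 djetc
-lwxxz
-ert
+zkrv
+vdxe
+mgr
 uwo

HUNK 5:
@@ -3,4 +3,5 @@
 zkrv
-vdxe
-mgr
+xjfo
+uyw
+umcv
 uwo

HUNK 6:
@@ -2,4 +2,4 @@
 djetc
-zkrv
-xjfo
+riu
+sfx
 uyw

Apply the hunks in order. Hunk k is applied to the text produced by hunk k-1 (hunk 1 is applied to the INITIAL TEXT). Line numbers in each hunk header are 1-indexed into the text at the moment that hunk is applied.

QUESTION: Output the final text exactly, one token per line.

Answer: tcvb
djetc
riu
sfx
uyw
umcv
uwo
aimbm
jngrk

Derivation:
Hunk 1: at line 4 remove [fxz,ixhvq] add [rmau] -> 7 lines: tcvb bqhk xoey wrd rmau aimbm jngrk
Hunk 2: at line 1 remove [bqhk,xoey,wrd] add [djetc] -> 5 lines: tcvb djetc rmau aimbm jngrk
Hunk 3: at line 1 remove [rmau] add [lwxxz,ert,uwo] -> 7 lines: tcvb djetc lwxxz ert uwo aimbm jngrk
Hunk 4: at line 2 remove [lwxxz,ert] add [zkrv,vdxe,mgr] -> 8 lines: tcvb djetc zkrv vdxe mgr uwo aimbm jngrk
Hunk 5: at line 3 remove [vdxe,mgr] add [xjfo,uyw,umcv] -> 9 lines: tcvb djetc zkrv xjfo uyw umcv uwo aimbm jngrk
Hunk 6: at line 2 remove [zkrv,xjfo] add [riu,sfx] -> 9 lines: tcvb djetc riu sfx uyw umcv uwo aimbm jngrk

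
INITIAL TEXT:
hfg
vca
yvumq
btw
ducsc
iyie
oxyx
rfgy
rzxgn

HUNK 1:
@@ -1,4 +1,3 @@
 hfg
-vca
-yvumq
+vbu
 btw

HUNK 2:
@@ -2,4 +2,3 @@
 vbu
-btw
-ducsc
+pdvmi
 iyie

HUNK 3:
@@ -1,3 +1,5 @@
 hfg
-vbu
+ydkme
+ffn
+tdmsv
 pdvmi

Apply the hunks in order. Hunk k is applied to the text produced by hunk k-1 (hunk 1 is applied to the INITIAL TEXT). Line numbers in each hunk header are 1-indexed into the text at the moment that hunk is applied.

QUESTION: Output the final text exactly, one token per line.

Answer: hfg
ydkme
ffn
tdmsv
pdvmi
iyie
oxyx
rfgy
rzxgn

Derivation:
Hunk 1: at line 1 remove [vca,yvumq] add [vbu] -> 8 lines: hfg vbu btw ducsc iyie oxyx rfgy rzxgn
Hunk 2: at line 2 remove [btw,ducsc] add [pdvmi] -> 7 lines: hfg vbu pdvmi iyie oxyx rfgy rzxgn
Hunk 3: at line 1 remove [vbu] add [ydkme,ffn,tdmsv] -> 9 lines: hfg ydkme ffn tdmsv pdvmi iyie oxyx rfgy rzxgn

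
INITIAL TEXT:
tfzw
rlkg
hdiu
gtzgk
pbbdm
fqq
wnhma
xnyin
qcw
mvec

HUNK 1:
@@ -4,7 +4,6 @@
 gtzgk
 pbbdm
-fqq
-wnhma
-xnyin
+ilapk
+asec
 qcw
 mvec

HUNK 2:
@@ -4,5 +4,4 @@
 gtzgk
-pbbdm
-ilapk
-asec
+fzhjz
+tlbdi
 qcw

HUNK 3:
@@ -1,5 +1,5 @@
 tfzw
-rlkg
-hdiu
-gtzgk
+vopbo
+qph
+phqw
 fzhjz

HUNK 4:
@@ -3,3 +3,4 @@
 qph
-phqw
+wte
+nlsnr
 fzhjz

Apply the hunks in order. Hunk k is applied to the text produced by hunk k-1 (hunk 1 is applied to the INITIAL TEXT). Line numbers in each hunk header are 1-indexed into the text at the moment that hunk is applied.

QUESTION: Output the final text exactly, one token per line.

Answer: tfzw
vopbo
qph
wte
nlsnr
fzhjz
tlbdi
qcw
mvec

Derivation:
Hunk 1: at line 4 remove [fqq,wnhma,xnyin] add [ilapk,asec] -> 9 lines: tfzw rlkg hdiu gtzgk pbbdm ilapk asec qcw mvec
Hunk 2: at line 4 remove [pbbdm,ilapk,asec] add [fzhjz,tlbdi] -> 8 lines: tfzw rlkg hdiu gtzgk fzhjz tlbdi qcw mvec
Hunk 3: at line 1 remove [rlkg,hdiu,gtzgk] add [vopbo,qph,phqw] -> 8 lines: tfzw vopbo qph phqw fzhjz tlbdi qcw mvec
Hunk 4: at line 3 remove [phqw] add [wte,nlsnr] -> 9 lines: tfzw vopbo qph wte nlsnr fzhjz tlbdi qcw mvec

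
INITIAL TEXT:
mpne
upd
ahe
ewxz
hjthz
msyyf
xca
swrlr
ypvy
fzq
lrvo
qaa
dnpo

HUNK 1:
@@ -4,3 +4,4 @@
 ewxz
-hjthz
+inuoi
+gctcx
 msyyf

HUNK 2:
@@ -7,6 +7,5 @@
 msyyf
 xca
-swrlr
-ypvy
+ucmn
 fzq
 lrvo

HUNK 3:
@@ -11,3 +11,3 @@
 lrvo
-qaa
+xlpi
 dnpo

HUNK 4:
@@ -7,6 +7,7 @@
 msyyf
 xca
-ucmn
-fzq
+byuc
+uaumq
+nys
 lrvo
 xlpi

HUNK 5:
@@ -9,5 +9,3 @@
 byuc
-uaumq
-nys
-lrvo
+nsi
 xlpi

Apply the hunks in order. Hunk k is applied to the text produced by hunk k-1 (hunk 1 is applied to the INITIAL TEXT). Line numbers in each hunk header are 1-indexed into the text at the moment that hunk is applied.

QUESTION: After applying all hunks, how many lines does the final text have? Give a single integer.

Answer: 12

Derivation:
Hunk 1: at line 4 remove [hjthz] add [inuoi,gctcx] -> 14 lines: mpne upd ahe ewxz inuoi gctcx msyyf xca swrlr ypvy fzq lrvo qaa dnpo
Hunk 2: at line 7 remove [swrlr,ypvy] add [ucmn] -> 13 lines: mpne upd ahe ewxz inuoi gctcx msyyf xca ucmn fzq lrvo qaa dnpo
Hunk 3: at line 11 remove [qaa] add [xlpi] -> 13 lines: mpne upd ahe ewxz inuoi gctcx msyyf xca ucmn fzq lrvo xlpi dnpo
Hunk 4: at line 7 remove [ucmn,fzq] add [byuc,uaumq,nys] -> 14 lines: mpne upd ahe ewxz inuoi gctcx msyyf xca byuc uaumq nys lrvo xlpi dnpo
Hunk 5: at line 9 remove [uaumq,nys,lrvo] add [nsi] -> 12 lines: mpne upd ahe ewxz inuoi gctcx msyyf xca byuc nsi xlpi dnpo
Final line count: 12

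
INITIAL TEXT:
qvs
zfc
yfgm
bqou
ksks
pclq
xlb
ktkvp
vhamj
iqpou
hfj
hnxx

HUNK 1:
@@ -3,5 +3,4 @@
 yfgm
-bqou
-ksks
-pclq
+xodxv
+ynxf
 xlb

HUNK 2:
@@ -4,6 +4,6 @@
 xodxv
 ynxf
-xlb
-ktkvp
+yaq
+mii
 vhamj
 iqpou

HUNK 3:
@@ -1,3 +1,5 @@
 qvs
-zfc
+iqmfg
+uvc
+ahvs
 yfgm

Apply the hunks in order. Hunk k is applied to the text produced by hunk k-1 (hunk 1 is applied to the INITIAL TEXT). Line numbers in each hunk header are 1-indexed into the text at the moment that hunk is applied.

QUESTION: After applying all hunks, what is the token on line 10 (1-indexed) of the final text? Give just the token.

Hunk 1: at line 3 remove [bqou,ksks,pclq] add [xodxv,ynxf] -> 11 lines: qvs zfc yfgm xodxv ynxf xlb ktkvp vhamj iqpou hfj hnxx
Hunk 2: at line 4 remove [xlb,ktkvp] add [yaq,mii] -> 11 lines: qvs zfc yfgm xodxv ynxf yaq mii vhamj iqpou hfj hnxx
Hunk 3: at line 1 remove [zfc] add [iqmfg,uvc,ahvs] -> 13 lines: qvs iqmfg uvc ahvs yfgm xodxv ynxf yaq mii vhamj iqpou hfj hnxx
Final line 10: vhamj

Answer: vhamj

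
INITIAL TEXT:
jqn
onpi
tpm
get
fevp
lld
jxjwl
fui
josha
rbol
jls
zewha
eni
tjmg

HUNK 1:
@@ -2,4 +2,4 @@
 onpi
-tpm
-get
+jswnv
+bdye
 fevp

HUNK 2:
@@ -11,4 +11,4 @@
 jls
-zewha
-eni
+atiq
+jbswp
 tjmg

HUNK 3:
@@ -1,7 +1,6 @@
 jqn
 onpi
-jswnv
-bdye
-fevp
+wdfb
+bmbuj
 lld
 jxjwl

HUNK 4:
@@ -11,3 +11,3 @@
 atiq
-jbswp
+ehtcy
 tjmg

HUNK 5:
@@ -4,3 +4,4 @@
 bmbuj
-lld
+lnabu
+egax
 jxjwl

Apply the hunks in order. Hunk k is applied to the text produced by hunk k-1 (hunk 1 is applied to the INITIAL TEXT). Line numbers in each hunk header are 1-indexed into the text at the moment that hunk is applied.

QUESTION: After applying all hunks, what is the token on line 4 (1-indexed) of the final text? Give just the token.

Answer: bmbuj

Derivation:
Hunk 1: at line 2 remove [tpm,get] add [jswnv,bdye] -> 14 lines: jqn onpi jswnv bdye fevp lld jxjwl fui josha rbol jls zewha eni tjmg
Hunk 2: at line 11 remove [zewha,eni] add [atiq,jbswp] -> 14 lines: jqn onpi jswnv bdye fevp lld jxjwl fui josha rbol jls atiq jbswp tjmg
Hunk 3: at line 1 remove [jswnv,bdye,fevp] add [wdfb,bmbuj] -> 13 lines: jqn onpi wdfb bmbuj lld jxjwl fui josha rbol jls atiq jbswp tjmg
Hunk 4: at line 11 remove [jbswp] add [ehtcy] -> 13 lines: jqn onpi wdfb bmbuj lld jxjwl fui josha rbol jls atiq ehtcy tjmg
Hunk 5: at line 4 remove [lld] add [lnabu,egax] -> 14 lines: jqn onpi wdfb bmbuj lnabu egax jxjwl fui josha rbol jls atiq ehtcy tjmg
Final line 4: bmbuj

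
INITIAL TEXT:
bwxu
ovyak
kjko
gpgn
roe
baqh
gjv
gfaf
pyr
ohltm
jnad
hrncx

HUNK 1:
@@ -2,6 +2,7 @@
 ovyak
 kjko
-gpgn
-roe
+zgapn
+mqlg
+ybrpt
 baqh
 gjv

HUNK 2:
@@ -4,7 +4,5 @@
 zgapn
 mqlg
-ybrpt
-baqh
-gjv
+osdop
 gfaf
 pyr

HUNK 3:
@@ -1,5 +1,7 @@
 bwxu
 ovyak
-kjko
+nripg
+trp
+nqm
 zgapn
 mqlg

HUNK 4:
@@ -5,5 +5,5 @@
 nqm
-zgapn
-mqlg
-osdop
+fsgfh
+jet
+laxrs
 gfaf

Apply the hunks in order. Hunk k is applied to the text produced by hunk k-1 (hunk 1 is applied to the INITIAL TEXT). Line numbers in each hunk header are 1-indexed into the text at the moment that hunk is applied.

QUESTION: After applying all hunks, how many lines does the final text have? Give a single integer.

Hunk 1: at line 2 remove [gpgn,roe] add [zgapn,mqlg,ybrpt] -> 13 lines: bwxu ovyak kjko zgapn mqlg ybrpt baqh gjv gfaf pyr ohltm jnad hrncx
Hunk 2: at line 4 remove [ybrpt,baqh,gjv] add [osdop] -> 11 lines: bwxu ovyak kjko zgapn mqlg osdop gfaf pyr ohltm jnad hrncx
Hunk 3: at line 1 remove [kjko] add [nripg,trp,nqm] -> 13 lines: bwxu ovyak nripg trp nqm zgapn mqlg osdop gfaf pyr ohltm jnad hrncx
Hunk 4: at line 5 remove [zgapn,mqlg,osdop] add [fsgfh,jet,laxrs] -> 13 lines: bwxu ovyak nripg trp nqm fsgfh jet laxrs gfaf pyr ohltm jnad hrncx
Final line count: 13

Answer: 13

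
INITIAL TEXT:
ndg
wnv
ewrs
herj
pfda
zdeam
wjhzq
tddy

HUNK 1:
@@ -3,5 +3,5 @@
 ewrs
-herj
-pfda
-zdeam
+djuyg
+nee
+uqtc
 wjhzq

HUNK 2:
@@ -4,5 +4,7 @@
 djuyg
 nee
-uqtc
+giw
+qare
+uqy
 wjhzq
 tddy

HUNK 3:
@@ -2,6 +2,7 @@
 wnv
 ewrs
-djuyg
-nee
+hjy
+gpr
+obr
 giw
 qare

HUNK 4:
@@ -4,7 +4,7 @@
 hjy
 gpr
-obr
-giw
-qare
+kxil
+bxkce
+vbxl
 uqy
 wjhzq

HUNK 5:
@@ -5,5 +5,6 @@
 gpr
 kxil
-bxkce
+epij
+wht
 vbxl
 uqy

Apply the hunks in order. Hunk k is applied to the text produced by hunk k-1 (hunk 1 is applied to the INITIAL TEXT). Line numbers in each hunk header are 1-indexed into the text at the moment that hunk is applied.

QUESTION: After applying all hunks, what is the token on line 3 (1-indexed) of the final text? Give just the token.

Answer: ewrs

Derivation:
Hunk 1: at line 3 remove [herj,pfda,zdeam] add [djuyg,nee,uqtc] -> 8 lines: ndg wnv ewrs djuyg nee uqtc wjhzq tddy
Hunk 2: at line 4 remove [uqtc] add [giw,qare,uqy] -> 10 lines: ndg wnv ewrs djuyg nee giw qare uqy wjhzq tddy
Hunk 3: at line 2 remove [djuyg,nee] add [hjy,gpr,obr] -> 11 lines: ndg wnv ewrs hjy gpr obr giw qare uqy wjhzq tddy
Hunk 4: at line 4 remove [obr,giw,qare] add [kxil,bxkce,vbxl] -> 11 lines: ndg wnv ewrs hjy gpr kxil bxkce vbxl uqy wjhzq tddy
Hunk 5: at line 5 remove [bxkce] add [epij,wht] -> 12 lines: ndg wnv ewrs hjy gpr kxil epij wht vbxl uqy wjhzq tddy
Final line 3: ewrs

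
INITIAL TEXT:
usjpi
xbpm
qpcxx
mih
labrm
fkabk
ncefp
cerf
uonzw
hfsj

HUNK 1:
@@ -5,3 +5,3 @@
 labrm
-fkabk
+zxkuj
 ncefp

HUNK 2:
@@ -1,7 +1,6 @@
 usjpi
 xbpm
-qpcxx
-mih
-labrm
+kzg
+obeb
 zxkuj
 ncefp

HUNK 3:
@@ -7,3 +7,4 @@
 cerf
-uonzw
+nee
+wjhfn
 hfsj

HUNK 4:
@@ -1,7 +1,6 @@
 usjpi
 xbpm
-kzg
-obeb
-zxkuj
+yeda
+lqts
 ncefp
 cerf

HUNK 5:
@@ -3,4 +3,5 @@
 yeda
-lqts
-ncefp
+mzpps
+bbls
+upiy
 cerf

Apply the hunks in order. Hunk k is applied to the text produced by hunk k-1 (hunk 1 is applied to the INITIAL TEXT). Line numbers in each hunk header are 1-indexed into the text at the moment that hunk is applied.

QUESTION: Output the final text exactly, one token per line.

Hunk 1: at line 5 remove [fkabk] add [zxkuj] -> 10 lines: usjpi xbpm qpcxx mih labrm zxkuj ncefp cerf uonzw hfsj
Hunk 2: at line 1 remove [qpcxx,mih,labrm] add [kzg,obeb] -> 9 lines: usjpi xbpm kzg obeb zxkuj ncefp cerf uonzw hfsj
Hunk 3: at line 7 remove [uonzw] add [nee,wjhfn] -> 10 lines: usjpi xbpm kzg obeb zxkuj ncefp cerf nee wjhfn hfsj
Hunk 4: at line 1 remove [kzg,obeb,zxkuj] add [yeda,lqts] -> 9 lines: usjpi xbpm yeda lqts ncefp cerf nee wjhfn hfsj
Hunk 5: at line 3 remove [lqts,ncefp] add [mzpps,bbls,upiy] -> 10 lines: usjpi xbpm yeda mzpps bbls upiy cerf nee wjhfn hfsj

Answer: usjpi
xbpm
yeda
mzpps
bbls
upiy
cerf
nee
wjhfn
hfsj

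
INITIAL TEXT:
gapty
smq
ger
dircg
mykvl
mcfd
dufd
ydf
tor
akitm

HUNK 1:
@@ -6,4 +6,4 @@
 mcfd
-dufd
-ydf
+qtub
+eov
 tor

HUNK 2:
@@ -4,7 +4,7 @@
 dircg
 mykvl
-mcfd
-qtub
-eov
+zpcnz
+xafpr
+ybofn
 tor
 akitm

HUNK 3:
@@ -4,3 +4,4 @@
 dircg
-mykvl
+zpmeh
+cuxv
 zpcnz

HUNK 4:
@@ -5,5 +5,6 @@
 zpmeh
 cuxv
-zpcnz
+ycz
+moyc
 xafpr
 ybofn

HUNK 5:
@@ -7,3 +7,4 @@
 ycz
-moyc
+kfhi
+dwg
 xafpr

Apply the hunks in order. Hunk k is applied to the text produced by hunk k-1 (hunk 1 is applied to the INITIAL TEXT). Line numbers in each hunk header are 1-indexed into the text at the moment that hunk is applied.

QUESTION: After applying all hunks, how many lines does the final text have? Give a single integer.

Answer: 13

Derivation:
Hunk 1: at line 6 remove [dufd,ydf] add [qtub,eov] -> 10 lines: gapty smq ger dircg mykvl mcfd qtub eov tor akitm
Hunk 2: at line 4 remove [mcfd,qtub,eov] add [zpcnz,xafpr,ybofn] -> 10 lines: gapty smq ger dircg mykvl zpcnz xafpr ybofn tor akitm
Hunk 3: at line 4 remove [mykvl] add [zpmeh,cuxv] -> 11 lines: gapty smq ger dircg zpmeh cuxv zpcnz xafpr ybofn tor akitm
Hunk 4: at line 5 remove [zpcnz] add [ycz,moyc] -> 12 lines: gapty smq ger dircg zpmeh cuxv ycz moyc xafpr ybofn tor akitm
Hunk 5: at line 7 remove [moyc] add [kfhi,dwg] -> 13 lines: gapty smq ger dircg zpmeh cuxv ycz kfhi dwg xafpr ybofn tor akitm
Final line count: 13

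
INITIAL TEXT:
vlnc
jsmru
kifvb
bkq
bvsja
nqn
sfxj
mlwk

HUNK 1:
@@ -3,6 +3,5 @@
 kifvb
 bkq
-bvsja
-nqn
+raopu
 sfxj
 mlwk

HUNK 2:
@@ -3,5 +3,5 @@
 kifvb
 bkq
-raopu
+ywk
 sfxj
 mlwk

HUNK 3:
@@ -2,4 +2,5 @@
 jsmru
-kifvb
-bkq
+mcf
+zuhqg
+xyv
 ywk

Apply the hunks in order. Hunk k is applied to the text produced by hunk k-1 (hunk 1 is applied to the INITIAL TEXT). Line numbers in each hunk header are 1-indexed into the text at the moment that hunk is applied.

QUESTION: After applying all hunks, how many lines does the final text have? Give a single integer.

Hunk 1: at line 3 remove [bvsja,nqn] add [raopu] -> 7 lines: vlnc jsmru kifvb bkq raopu sfxj mlwk
Hunk 2: at line 3 remove [raopu] add [ywk] -> 7 lines: vlnc jsmru kifvb bkq ywk sfxj mlwk
Hunk 3: at line 2 remove [kifvb,bkq] add [mcf,zuhqg,xyv] -> 8 lines: vlnc jsmru mcf zuhqg xyv ywk sfxj mlwk
Final line count: 8

Answer: 8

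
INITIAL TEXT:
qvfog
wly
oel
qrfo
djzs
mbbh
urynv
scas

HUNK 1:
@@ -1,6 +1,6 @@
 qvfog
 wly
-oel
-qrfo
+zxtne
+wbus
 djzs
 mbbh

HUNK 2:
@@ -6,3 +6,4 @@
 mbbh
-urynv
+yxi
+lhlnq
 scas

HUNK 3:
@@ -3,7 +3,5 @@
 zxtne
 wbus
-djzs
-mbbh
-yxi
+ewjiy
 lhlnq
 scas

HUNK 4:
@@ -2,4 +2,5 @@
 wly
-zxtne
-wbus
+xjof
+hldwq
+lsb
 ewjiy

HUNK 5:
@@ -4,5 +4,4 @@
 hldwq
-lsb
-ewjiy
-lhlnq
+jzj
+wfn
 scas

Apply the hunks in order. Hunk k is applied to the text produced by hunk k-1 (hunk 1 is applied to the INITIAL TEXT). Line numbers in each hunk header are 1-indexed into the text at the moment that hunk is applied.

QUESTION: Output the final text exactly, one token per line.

Answer: qvfog
wly
xjof
hldwq
jzj
wfn
scas

Derivation:
Hunk 1: at line 1 remove [oel,qrfo] add [zxtne,wbus] -> 8 lines: qvfog wly zxtne wbus djzs mbbh urynv scas
Hunk 2: at line 6 remove [urynv] add [yxi,lhlnq] -> 9 lines: qvfog wly zxtne wbus djzs mbbh yxi lhlnq scas
Hunk 3: at line 3 remove [djzs,mbbh,yxi] add [ewjiy] -> 7 lines: qvfog wly zxtne wbus ewjiy lhlnq scas
Hunk 4: at line 2 remove [zxtne,wbus] add [xjof,hldwq,lsb] -> 8 lines: qvfog wly xjof hldwq lsb ewjiy lhlnq scas
Hunk 5: at line 4 remove [lsb,ewjiy,lhlnq] add [jzj,wfn] -> 7 lines: qvfog wly xjof hldwq jzj wfn scas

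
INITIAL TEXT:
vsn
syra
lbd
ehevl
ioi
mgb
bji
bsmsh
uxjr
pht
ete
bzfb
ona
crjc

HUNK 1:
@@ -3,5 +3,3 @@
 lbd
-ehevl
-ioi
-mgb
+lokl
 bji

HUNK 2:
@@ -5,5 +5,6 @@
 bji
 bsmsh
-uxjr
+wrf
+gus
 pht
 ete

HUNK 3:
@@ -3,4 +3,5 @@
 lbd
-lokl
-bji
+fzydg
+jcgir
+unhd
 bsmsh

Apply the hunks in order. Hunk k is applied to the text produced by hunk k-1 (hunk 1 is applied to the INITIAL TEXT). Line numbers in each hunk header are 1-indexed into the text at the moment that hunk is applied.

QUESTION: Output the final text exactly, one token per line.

Hunk 1: at line 3 remove [ehevl,ioi,mgb] add [lokl] -> 12 lines: vsn syra lbd lokl bji bsmsh uxjr pht ete bzfb ona crjc
Hunk 2: at line 5 remove [uxjr] add [wrf,gus] -> 13 lines: vsn syra lbd lokl bji bsmsh wrf gus pht ete bzfb ona crjc
Hunk 3: at line 3 remove [lokl,bji] add [fzydg,jcgir,unhd] -> 14 lines: vsn syra lbd fzydg jcgir unhd bsmsh wrf gus pht ete bzfb ona crjc

Answer: vsn
syra
lbd
fzydg
jcgir
unhd
bsmsh
wrf
gus
pht
ete
bzfb
ona
crjc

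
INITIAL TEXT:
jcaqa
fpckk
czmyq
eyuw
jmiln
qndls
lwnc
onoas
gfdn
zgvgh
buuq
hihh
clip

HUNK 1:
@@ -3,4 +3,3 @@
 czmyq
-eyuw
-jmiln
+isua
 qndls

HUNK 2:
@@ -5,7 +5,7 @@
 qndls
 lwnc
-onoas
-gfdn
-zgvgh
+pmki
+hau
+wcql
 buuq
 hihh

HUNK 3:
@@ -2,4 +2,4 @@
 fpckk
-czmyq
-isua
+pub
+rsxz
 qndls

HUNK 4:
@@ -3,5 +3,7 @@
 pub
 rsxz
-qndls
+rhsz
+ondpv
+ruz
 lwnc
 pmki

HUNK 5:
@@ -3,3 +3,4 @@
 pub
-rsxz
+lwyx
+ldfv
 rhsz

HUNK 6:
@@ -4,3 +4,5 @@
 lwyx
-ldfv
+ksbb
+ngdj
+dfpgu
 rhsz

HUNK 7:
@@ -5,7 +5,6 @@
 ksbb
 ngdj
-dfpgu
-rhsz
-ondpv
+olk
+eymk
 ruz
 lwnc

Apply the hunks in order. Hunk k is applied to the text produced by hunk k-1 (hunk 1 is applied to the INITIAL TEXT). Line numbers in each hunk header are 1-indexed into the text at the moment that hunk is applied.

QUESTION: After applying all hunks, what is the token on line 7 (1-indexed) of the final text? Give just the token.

Answer: olk

Derivation:
Hunk 1: at line 3 remove [eyuw,jmiln] add [isua] -> 12 lines: jcaqa fpckk czmyq isua qndls lwnc onoas gfdn zgvgh buuq hihh clip
Hunk 2: at line 5 remove [onoas,gfdn,zgvgh] add [pmki,hau,wcql] -> 12 lines: jcaqa fpckk czmyq isua qndls lwnc pmki hau wcql buuq hihh clip
Hunk 3: at line 2 remove [czmyq,isua] add [pub,rsxz] -> 12 lines: jcaqa fpckk pub rsxz qndls lwnc pmki hau wcql buuq hihh clip
Hunk 4: at line 3 remove [qndls] add [rhsz,ondpv,ruz] -> 14 lines: jcaqa fpckk pub rsxz rhsz ondpv ruz lwnc pmki hau wcql buuq hihh clip
Hunk 5: at line 3 remove [rsxz] add [lwyx,ldfv] -> 15 lines: jcaqa fpckk pub lwyx ldfv rhsz ondpv ruz lwnc pmki hau wcql buuq hihh clip
Hunk 6: at line 4 remove [ldfv] add [ksbb,ngdj,dfpgu] -> 17 lines: jcaqa fpckk pub lwyx ksbb ngdj dfpgu rhsz ondpv ruz lwnc pmki hau wcql buuq hihh clip
Hunk 7: at line 5 remove [dfpgu,rhsz,ondpv] add [olk,eymk] -> 16 lines: jcaqa fpckk pub lwyx ksbb ngdj olk eymk ruz lwnc pmki hau wcql buuq hihh clip
Final line 7: olk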